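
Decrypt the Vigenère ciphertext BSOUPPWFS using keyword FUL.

Repeat the key across the ciphertext: FULFULFUL
B(1)−F(5): -4≡22 → W
S(18)−U(20): -2≡24 → Y
O(14)−L(11): 3 → D
U(20)−F(5): 15 → P
P(15)−U(20): -5≡21 → V
P(15)−L(11): 4 → E
W(22)−F(5): 17 → R
F(5)−U(20): -15≡11 → L
S(18)−L(11): 7 → H

WYDPVERLH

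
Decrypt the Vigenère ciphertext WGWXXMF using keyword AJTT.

WXDEXDM

Repeat the key across the ciphertext: AJTTAJT
W(22)−A(0): 22 → W
G(6)−J(9): -3≡23 → X
W(22)−T(19): 3 → D
X(23)−T(19): 4 → E
X(23)−A(0): 23 → X
M(12)−J(9): 3 → D
F(5)−T(19): -14≡12 → M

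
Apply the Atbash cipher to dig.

wrt

d(3) → w(22)
i(8) → r(17)
g(6) → t(19)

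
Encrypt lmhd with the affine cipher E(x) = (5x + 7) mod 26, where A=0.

l(11): 5·11+7=62≡10 → k
m(12): 5·12+7=67≡15 → p
h(7): 5·7+7=42≡16 → q
d(3): 5·3+7=22 → w

kpqw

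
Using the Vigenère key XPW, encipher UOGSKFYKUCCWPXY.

RDCPZBVZQZRSMMU

Repeat the key across the message: XPWXPWXPWXPWXPW
U(20)+X(23): 43≡17 → R
O(14)+P(15): 29≡3 → D
G(6)+W(22): 28≡2 → C
S(18)+X(23): 41≡15 → P
K(10)+P(15): 25 → Z
F(5)+W(22): 27≡1 → B
Y(24)+X(23): 47≡21 → V
K(10)+P(15): 25 → Z
U(20)+W(22): 42≡16 → Q
C(2)+X(23): 25 → Z
C(2)+P(15): 17 → R
W(22)+W(22): 44≡18 → S
P(15)+X(23): 38≡12 → M
X(23)+P(15): 38≡12 → M
Y(24)+W(22): 46≡20 → U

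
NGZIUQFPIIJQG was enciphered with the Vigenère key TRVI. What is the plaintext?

UPEABZKHPROIN

Repeat the key across the ciphertext: TRVITRVITRVIT
N(13)−T(19): -6≡20 → U
G(6)−R(17): -11≡15 → P
Z(25)−V(21): 4 → E
I(8)−I(8): 0 → A
U(20)−T(19): 1 → B
Q(16)−R(17): -1≡25 → Z
F(5)−V(21): -16≡10 → K
P(15)−I(8): 7 → H
I(8)−T(19): -11≡15 → P
I(8)−R(17): -9≡17 → R
J(9)−V(21): -12≡14 → O
Q(16)−I(8): 8 → I
G(6)−T(19): -13≡13 → N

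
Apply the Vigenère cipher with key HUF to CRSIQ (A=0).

JLXPK

Repeat the key across the message: HUFHU
C(2)+H(7): 9 → J
R(17)+U(20): 37≡11 → L
S(18)+F(5): 23 → X
I(8)+H(7): 15 → P
Q(16)+U(20): 36≡10 → K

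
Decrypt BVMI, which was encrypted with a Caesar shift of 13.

OIZV

B(1): 1−13=-12≡14 → O
V(21): 21−13=8 → I
M(12): 12−13=-1≡25 → Z
I(8): 8−13=-5≡21 → V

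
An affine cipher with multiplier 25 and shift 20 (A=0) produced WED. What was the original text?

The inverse of 25 mod 26 is 25, since 25·25=625≡1. Apply D(y)=25·(y−20) mod 26:
W(22): 25·(22−20)=50≡24 → Y
E(4): 25·(4−20)=-400≡16 → Q
D(3): 25·(3−20)=-425≡17 → R

YQR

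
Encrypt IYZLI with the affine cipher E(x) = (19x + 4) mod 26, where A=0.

I(8): 19·8+4=156≡0 → A
Y(24): 19·24+4=460≡18 → S
Z(25): 19·25+4=479≡11 → L
L(11): 19·11+4=213≡5 → F
I(8): 19·8+4=156≡0 → A

ASLFA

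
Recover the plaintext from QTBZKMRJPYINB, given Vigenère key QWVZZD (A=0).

AXGALJBNUZJKL

Repeat the key across the ciphertext: QWVZZDQWVZZDQ
Q(16)−Q(16): 0 → A
T(19)−W(22): -3≡23 → X
B(1)−V(21): -20≡6 → G
Z(25)−Z(25): 0 → A
K(10)−Z(25): -15≡11 → L
M(12)−D(3): 9 → J
R(17)−Q(16): 1 → B
J(9)−W(22): -13≡13 → N
P(15)−V(21): -6≡20 → U
Y(24)−Z(25): -1≡25 → Z
I(8)−Z(25): -17≡9 → J
N(13)−D(3): 10 → K
B(1)−Q(16): -15≡11 → L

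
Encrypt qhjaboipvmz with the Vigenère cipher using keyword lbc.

Repeat the key across the message: lbclbclbclb
q(16)+l(11): 27≡1 → b
h(7)+b(1): 8 → i
j(9)+c(2): 11 → l
a(0)+l(11): 11 → l
b(1)+b(1): 2 → c
o(14)+c(2): 16 → q
i(8)+l(11): 19 → t
p(15)+b(1): 16 → q
v(21)+c(2): 23 → x
m(12)+l(11): 23 → x
z(25)+b(1): 26≡0 → a

billcqtqxxa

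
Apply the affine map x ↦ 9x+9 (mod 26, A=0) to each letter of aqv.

a(0): 9·0+9=9 → j
q(16): 9·16+9=153≡23 → x
v(21): 9·21+9=198≡16 → q

jxq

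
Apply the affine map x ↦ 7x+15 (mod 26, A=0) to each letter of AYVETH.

PBGRSM

A(0): 7·0+15=15 → P
Y(24): 7·24+15=183≡1 → B
V(21): 7·21+15=162≡6 → G
E(4): 7·4+15=43≡17 → R
T(19): 7·19+15=148≡18 → S
H(7): 7·7+15=64≡12 → M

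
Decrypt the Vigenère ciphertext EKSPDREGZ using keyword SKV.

Repeat the key across the ciphertext: SKVSKVSKV
E(4)−S(18): -14≡12 → M
K(10)−K(10): 0 → A
S(18)−V(21): -3≡23 → X
P(15)−S(18): -3≡23 → X
D(3)−K(10): -7≡19 → T
R(17)−V(21): -4≡22 → W
E(4)−S(18): -14≡12 → M
G(6)−K(10): -4≡22 → W
Z(25)−V(21): 4 → E

MAXXTWMWE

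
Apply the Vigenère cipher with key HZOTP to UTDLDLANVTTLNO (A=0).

Repeat the key across the message: HZOTPHZOTPHZOT
U(20)+H(7): 27≡1 → B
T(19)+Z(25): 44≡18 → S
D(3)+O(14): 17 → R
L(11)+T(19): 30≡4 → E
D(3)+P(15): 18 → S
L(11)+H(7): 18 → S
A(0)+Z(25): 25 → Z
N(13)+O(14): 27≡1 → B
V(21)+T(19): 40≡14 → O
T(19)+P(15): 34≡8 → I
T(19)+H(7): 26≡0 → A
L(11)+Z(25): 36≡10 → K
N(13)+O(14): 27≡1 → B
O(14)+T(19): 33≡7 → H

BSRESSZBOIAKBH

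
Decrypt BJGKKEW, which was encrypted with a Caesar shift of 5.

B(1): 1−5=-4≡22 → W
J(9): 9−5=4 → E
G(6): 6−5=1 → B
K(10): 10−5=5 → F
K(10): 10−5=5 → F
E(4): 4−5=-1≡25 → Z
W(22): 22−5=17 → R

WEBFFZR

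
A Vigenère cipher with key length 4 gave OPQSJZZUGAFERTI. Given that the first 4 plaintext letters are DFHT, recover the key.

Subtract each crib letter from the matching ciphertext letter (mod 26):
O(14)−D(3)=11 → L
P(15)−F(5)=10 → K
Q(16)−H(7)=9 → J
S(18)−T(19)=-1≡25 → Z

LKJZ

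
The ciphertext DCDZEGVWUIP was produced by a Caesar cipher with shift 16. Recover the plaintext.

NMNJOQFGESZ

D(3): 3−16=-13≡13 → N
C(2): 2−16=-14≡12 → M
D(3): 3−16=-13≡13 → N
Z(25): 25−16=9 → J
E(4): 4−16=-12≡14 → O
G(6): 6−16=-10≡16 → Q
V(21): 21−16=5 → F
W(22): 22−16=6 → G
U(20): 20−16=4 → E
I(8): 8−16=-8≡18 → S
P(15): 15−16=-1≡25 → Z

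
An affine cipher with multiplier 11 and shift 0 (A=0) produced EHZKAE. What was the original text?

YDHIAY

The inverse of 11 mod 26 is 19, since 11·19=209≡1. Apply D(y)=19·(y−0) mod 26:
E(4): 19·(4−0)=76≡24 → Y
H(7): 19·(7−0)=133≡3 → D
Z(25): 19·(25−0)=475≡7 → H
K(10): 19·(10−0)=190≡8 → I
A(0): 19·(0−0)=0 → A
E(4): 19·(4−0)=76≡24 → Y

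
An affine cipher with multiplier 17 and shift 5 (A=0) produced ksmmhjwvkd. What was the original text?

The inverse of 17 mod 26 is 23, since 17·23=391≡1. Apply D(y)=23·(y−5) mod 26:
k(10): 23·(10−5)=115≡11 → l
s(18): 23·(18−5)=299≡13 → n
m(12): 23·(12−5)=161≡5 → f
m(12): 23·(12−5)=161≡5 → f
h(7): 23·(7−5)=46≡20 → u
j(9): 23·(9−5)=92≡14 → o
w(22): 23·(22−5)=391≡1 → b
v(21): 23·(21−5)=368≡4 → e
k(10): 23·(10−5)=115≡11 → l
d(3): 23·(3−5)=-46≡6 → g

lnffuobelg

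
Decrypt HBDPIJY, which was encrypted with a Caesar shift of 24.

JDFRKLA

H(7): 7−24=-17≡9 → J
B(1): 1−24=-23≡3 → D
D(3): 3−24=-21≡5 → F
P(15): 15−24=-9≡17 → R
I(8): 8−24=-16≡10 → K
J(9): 9−24=-15≡11 → L
Y(24): 24−24=0 → A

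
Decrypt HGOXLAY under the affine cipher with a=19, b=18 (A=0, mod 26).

The inverse of 19 mod 26 is 11, since 19·11=209≡1. Apply D(y)=11·(y−18) mod 26:
H(7): 11·(7−18)=-121≡9 → J
G(6): 11·(6−18)=-132≡24 → Y
O(14): 11·(14−18)=-44≡8 → I
X(23): 11·(23−18)=55≡3 → D
L(11): 11·(11−18)=-77≡1 → B
A(0): 11·(0−18)=-198≡10 → K
Y(24): 11·(24−18)=66≡14 → O

JYIDBKO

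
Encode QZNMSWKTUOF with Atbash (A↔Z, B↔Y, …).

JAMNHDPGFLU

Q(16) → J(9)
Z(25) → A(0)
N(13) → M(12)
M(12) → N(13)
S(18) → H(7)
W(22) → D(3)
K(10) → P(15)
T(19) → G(6)
U(20) → F(5)
O(14) → L(11)
F(5) → U(20)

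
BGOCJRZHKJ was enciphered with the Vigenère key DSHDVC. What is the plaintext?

YOHZOPWPDG

Repeat the key across the ciphertext: DSHDVCDSHD
B(1)−D(3): -2≡24 → Y
G(6)−S(18): -12≡14 → O
O(14)−H(7): 7 → H
C(2)−D(3): -1≡25 → Z
J(9)−V(21): -12≡14 → O
R(17)−C(2): 15 → P
Z(25)−D(3): 22 → W
H(7)−S(18): -11≡15 → P
K(10)−H(7): 3 → D
J(9)−D(3): 6 → G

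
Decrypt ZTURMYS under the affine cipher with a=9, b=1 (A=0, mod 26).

UCFWHRZ

The inverse of 9 mod 26 is 3, since 9·3=27≡1. Apply D(y)=3·(y−1) mod 26:
Z(25): 3·(25−1)=72≡20 → U
T(19): 3·(19−1)=54≡2 → C
U(20): 3·(20−1)=57≡5 → F
R(17): 3·(17−1)=48≡22 → W
M(12): 3·(12−1)=33≡7 → H
Y(24): 3·(24−1)=69≡17 → R
S(18): 3·(18−1)=51≡25 → Z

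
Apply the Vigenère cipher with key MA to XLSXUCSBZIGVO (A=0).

JLEXGCEBLISVA

Repeat the key across the message: MAMAMAMAMAMAM
X(23)+M(12): 35≡9 → J
L(11)+A(0): 11 → L
S(18)+M(12): 30≡4 → E
X(23)+A(0): 23 → X
U(20)+M(12): 32≡6 → G
C(2)+A(0): 2 → C
S(18)+M(12): 30≡4 → E
B(1)+A(0): 1 → B
Z(25)+M(12): 37≡11 → L
I(8)+A(0): 8 → I
G(6)+M(12): 18 → S
V(21)+A(0): 21 → V
O(14)+M(12): 26≡0 → A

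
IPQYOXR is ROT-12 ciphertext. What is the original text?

I(8): 8−12=-4≡22 → W
P(15): 15−12=3 → D
Q(16): 16−12=4 → E
Y(24): 24−12=12 → M
O(14): 14−12=2 → C
X(23): 23−12=11 → L
R(17): 17−12=5 → F

WDEMCLF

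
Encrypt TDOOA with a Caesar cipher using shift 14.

HRCCO

T(19): 19+14=33≡7 → H
D(3): 3+14=17 → R
O(14): 14+14=28≡2 → C
O(14): 14+14=28≡2 → C
A(0): 0+14=14 → O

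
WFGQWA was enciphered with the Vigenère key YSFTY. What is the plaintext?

YNBXYC

Repeat the key across the ciphertext: YSFTYY
W(22)−Y(24): -2≡24 → Y
F(5)−S(18): -13≡13 → N
G(6)−F(5): 1 → B
Q(16)−T(19): -3≡23 → X
W(22)−Y(24): -2≡24 → Y
A(0)−Y(24): -24≡2 → C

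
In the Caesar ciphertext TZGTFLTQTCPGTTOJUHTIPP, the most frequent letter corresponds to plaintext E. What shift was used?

15

The most frequent ciphertext letter is T (appears 7 times).
T is position 19; E is position 4.
Shift = 15.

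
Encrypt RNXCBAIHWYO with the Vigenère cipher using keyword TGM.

Repeat the key across the message: TGMTGMTGMTG
R(17)+T(19): 36≡10 → K
N(13)+G(6): 19 → T
X(23)+M(12): 35≡9 → J
C(2)+T(19): 21 → V
B(1)+G(6): 7 → H
A(0)+M(12): 12 → M
I(8)+T(19): 27≡1 → B
H(7)+G(6): 13 → N
W(22)+M(12): 34≡8 → I
Y(24)+T(19): 43≡17 → R
O(14)+G(6): 20 → U

KTJVHMBNIRU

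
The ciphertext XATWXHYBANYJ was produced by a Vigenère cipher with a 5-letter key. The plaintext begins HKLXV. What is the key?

Subtract each crib letter from the matching ciphertext letter (mod 26):
X(23)−H(7)=16 → Q
A(0)−K(10)=-10≡16 → Q
T(19)−L(11)=8 → I
W(22)−X(23)=-1≡25 → Z
X(23)−V(21)=2 → C

QQIZC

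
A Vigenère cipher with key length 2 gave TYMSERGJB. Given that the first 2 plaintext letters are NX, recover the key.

GB

Subtract each crib letter from the matching ciphertext letter (mod 26):
T(19)−N(13)=6 → G
Y(24)−X(23)=1 → B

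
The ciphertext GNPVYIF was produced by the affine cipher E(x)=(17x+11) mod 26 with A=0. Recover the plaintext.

The inverse of 17 mod 26 is 23, since 17·23=391≡1. Apply D(y)=23·(y−11) mod 26:
G(6): 23·(6−11)=-115≡15 → P
N(13): 23·(13−11)=46≡20 → U
P(15): 23·(15−11)=92≡14 → O
V(21): 23·(21−11)=230≡22 → W
Y(24): 23·(24−11)=299≡13 → N
I(8): 23·(8−11)=-69≡9 → J
F(5): 23·(5−11)=-138≡18 → S

PUOWNJS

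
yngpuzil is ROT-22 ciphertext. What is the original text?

y(24): 24−22=2 → c
n(13): 13−22=-9≡17 → r
g(6): 6−22=-16≡10 → k
p(15): 15−22=-7≡19 → t
u(20): 20−22=-2≡24 → y
z(25): 25−22=3 → d
i(8): 8−22=-14≡12 → m
l(11): 11−22=-11≡15 → p

crktydmp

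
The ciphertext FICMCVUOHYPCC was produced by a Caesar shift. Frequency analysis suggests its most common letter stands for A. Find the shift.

2

The most frequent ciphertext letter is C (appears 4 times).
C is position 2; A is position 0.
Shift = 2.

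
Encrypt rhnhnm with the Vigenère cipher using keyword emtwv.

vtgdiq

Repeat the key across the message: emtwve
r(17)+e(4): 21 → v
h(7)+m(12): 19 → t
n(13)+t(19): 32≡6 → g
h(7)+w(22): 29≡3 → d
n(13)+v(21): 34≡8 → i
m(12)+e(4): 16 → q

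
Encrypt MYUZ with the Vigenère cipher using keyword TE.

FCND

Repeat the key across the message: TETE
M(12)+T(19): 31≡5 → F
Y(24)+E(4): 28≡2 → C
U(20)+T(19): 39≡13 → N
Z(25)+E(4): 29≡3 → D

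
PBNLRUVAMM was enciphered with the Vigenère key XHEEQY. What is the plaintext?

SUJHBWYTII

Repeat the key across the ciphertext: XHEEQYXHEE
P(15)−X(23): -8≡18 → S
B(1)−H(7): -6≡20 → U
N(13)−E(4): 9 → J
L(11)−E(4): 7 → H
R(17)−Q(16): 1 → B
U(20)−Y(24): -4≡22 → W
V(21)−X(23): -2≡24 → Y
A(0)−H(7): -7≡19 → T
M(12)−E(4): 8 → I
M(12)−E(4): 8 → I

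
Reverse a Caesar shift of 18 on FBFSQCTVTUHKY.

NJNAYKBDBCPSG

F(5): 5−18=-13≡13 → N
B(1): 1−18=-17≡9 → J
F(5): 5−18=-13≡13 → N
S(18): 18−18=0 → A
Q(16): 16−18=-2≡24 → Y
C(2): 2−18=-16≡10 → K
T(19): 19−18=1 → B
V(21): 21−18=3 → D
T(19): 19−18=1 → B
U(20): 20−18=2 → C
H(7): 7−18=-11≡15 → P
K(10): 10−18=-8≡18 → S
Y(24): 24−18=6 → G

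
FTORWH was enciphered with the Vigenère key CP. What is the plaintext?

DEMCUS

Repeat the key across the ciphertext: CPCPCP
F(5)−C(2): 3 → D
T(19)−P(15): 4 → E
O(14)−C(2): 12 → M
R(17)−P(15): 2 → C
W(22)−C(2): 20 → U
H(7)−P(15): -8≡18 → S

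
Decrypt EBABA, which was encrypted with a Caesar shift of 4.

E(4): 4−4=0 → A
B(1): 1−4=-3≡23 → X
A(0): 0−4=-4≡22 → W
B(1): 1−4=-3≡23 → X
A(0): 0−4=-4≡22 → W

AXWXW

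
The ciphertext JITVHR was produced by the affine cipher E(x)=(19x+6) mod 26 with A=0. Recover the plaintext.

The inverse of 19 mod 26 is 11, since 19·11=209≡1. Apply D(y)=11·(y−6) mod 26:
J(9): 11·(9−6)=33≡7 → H
I(8): 11·(8−6)=22 → W
T(19): 11·(19−6)=143≡13 → N
V(21): 11·(21−6)=165≡9 → J
H(7): 11·(7−6)=11 → L
R(17): 11·(17−6)=121≡17 → R

HWNJLR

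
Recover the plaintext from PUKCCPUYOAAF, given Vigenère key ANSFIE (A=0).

PHSXULULWVSB

Repeat the key across the ciphertext: ANSFIEANSFIE
P(15)−A(0): 15 → P
U(20)−N(13): 7 → H
K(10)−S(18): -8≡18 → S
C(2)−F(5): -3≡23 → X
C(2)−I(8): -6≡20 → U
P(15)−E(4): 11 → L
U(20)−A(0): 20 → U
Y(24)−N(13): 11 → L
O(14)−S(18): -4≡22 → W
A(0)−F(5): -5≡21 → V
A(0)−I(8): -8≡18 → S
F(5)−E(4): 1 → B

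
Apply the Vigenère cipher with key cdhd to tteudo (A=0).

Repeat the key across the message: cdhdcd
t(19)+c(2): 21 → v
t(19)+d(3): 22 → w
e(4)+h(7): 11 → l
u(20)+d(3): 23 → x
d(3)+c(2): 5 → f
o(14)+d(3): 17 → r

vwlxfr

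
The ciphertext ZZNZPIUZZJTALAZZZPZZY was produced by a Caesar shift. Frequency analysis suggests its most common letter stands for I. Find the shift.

The most frequent ciphertext letter is Z (appears 10 times).
Z is position 25; I is position 8.
Shift = 17.

17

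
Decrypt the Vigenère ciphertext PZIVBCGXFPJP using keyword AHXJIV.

Repeat the key across the ciphertext: AHXJIVAHXJIV
P(15)−A(0): 15 → P
Z(25)−H(7): 18 → S
I(8)−X(23): -15≡11 → L
V(21)−J(9): 12 → M
B(1)−I(8): -7≡19 → T
C(2)−V(21): -19≡7 → H
G(6)−A(0): 6 → G
X(23)−H(7): 16 → Q
F(5)−X(23): -18≡8 → I
P(15)−J(9): 6 → G
J(9)−I(8): 1 → B
P(15)−V(21): -6≡20 → U

PSLMTHGQIGBU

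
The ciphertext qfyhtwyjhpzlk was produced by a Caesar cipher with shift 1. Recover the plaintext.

pexgsvxigoykj

q(16): 16−1=15 → p
f(5): 5−1=4 → e
y(24): 24−1=23 → x
h(7): 7−1=6 → g
t(19): 19−1=18 → s
w(22): 22−1=21 → v
y(24): 24−1=23 → x
j(9): 9−1=8 → i
h(7): 7−1=6 → g
p(15): 15−1=14 → o
z(25): 25−1=24 → y
l(11): 11−1=10 → k
k(10): 10−1=9 → j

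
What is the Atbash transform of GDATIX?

G(6) → T(19)
D(3) → W(22)
A(0) → Z(25)
T(19) → G(6)
I(8) → R(17)
X(23) → C(2)

TWZGRC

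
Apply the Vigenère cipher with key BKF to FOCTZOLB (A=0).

GYHUJTML

Repeat the key across the message: BKFBKFBK
F(5)+B(1): 6 → G
O(14)+K(10): 24 → Y
C(2)+F(5): 7 → H
T(19)+B(1): 20 → U
Z(25)+K(10): 35≡9 → J
O(14)+F(5): 19 → T
L(11)+B(1): 12 → M
B(1)+K(10): 11 → L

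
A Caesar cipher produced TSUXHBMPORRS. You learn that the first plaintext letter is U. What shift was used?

25

From the crib: T(19)−U(20)=-1≡25, so the shift is 25.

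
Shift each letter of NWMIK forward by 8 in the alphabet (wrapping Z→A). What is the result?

N(13): 13+8=21 → V
W(22): 22+8=30≡4 → E
M(12): 12+8=20 → U
I(8): 8+8=16 → Q
K(10): 10+8=18 → S

VEUQS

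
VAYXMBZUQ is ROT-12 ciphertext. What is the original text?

JOMLAPNIE

V(21): 21−12=9 → J
A(0): 0−12=-12≡14 → O
Y(24): 24−12=12 → M
X(23): 23−12=11 → L
M(12): 12−12=0 → A
B(1): 1−12=-11≡15 → P
Z(25): 25−12=13 → N
U(20): 20−12=8 → I
Q(16): 16−12=4 → E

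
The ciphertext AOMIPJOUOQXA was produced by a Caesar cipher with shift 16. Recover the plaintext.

KYWSZTYEYAHK

A(0): 0−16=-16≡10 → K
O(14): 14−16=-2≡24 → Y
M(12): 12−16=-4≡22 → W
I(8): 8−16=-8≡18 → S
P(15): 15−16=-1≡25 → Z
J(9): 9−16=-7≡19 → T
O(14): 14−16=-2≡24 → Y
U(20): 20−16=4 → E
O(14): 14−16=-2≡24 → Y
Q(16): 16−16=0 → A
X(23): 23−16=7 → H
A(0): 0−16=-16≡10 → K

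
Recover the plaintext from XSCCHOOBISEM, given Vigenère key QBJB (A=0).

HRTBRNFASRVL

Repeat the key across the ciphertext: QBJBQBJBQBJB
X(23)−Q(16): 7 → H
S(18)−B(1): 17 → R
C(2)−J(9): -7≡19 → T
C(2)−B(1): 1 → B
H(7)−Q(16): -9≡17 → R
O(14)−B(1): 13 → N
O(14)−J(9): 5 → F
B(1)−B(1): 0 → A
I(8)−Q(16): -8≡18 → S
S(18)−B(1): 17 → R
E(4)−J(9): -5≡21 → V
M(12)−B(1): 11 → L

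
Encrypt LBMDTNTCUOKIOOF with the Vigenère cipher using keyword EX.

PYQAXKXZYLOFSLJ

Repeat the key across the message: EXEXEXEXEXEXEXE
L(11)+E(4): 15 → P
B(1)+X(23): 24 → Y
M(12)+E(4): 16 → Q
D(3)+X(23): 26≡0 → A
T(19)+E(4): 23 → X
N(13)+X(23): 36≡10 → K
T(19)+E(4): 23 → X
C(2)+X(23): 25 → Z
U(20)+E(4): 24 → Y
O(14)+X(23): 37≡11 → L
K(10)+E(4): 14 → O
I(8)+X(23): 31≡5 → F
O(14)+E(4): 18 → S
O(14)+X(23): 37≡11 → L
F(5)+E(4): 9 → J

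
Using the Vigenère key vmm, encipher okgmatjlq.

Repeat the key across the message: vmmvmmvmm
o(14)+v(21): 35≡9 → j
k(10)+m(12): 22 → w
g(6)+m(12): 18 → s
m(12)+v(21): 33≡7 → h
a(0)+m(12): 12 → m
t(19)+m(12): 31≡5 → f
j(9)+v(21): 30≡4 → e
l(11)+m(12): 23 → x
q(16)+m(12): 28≡2 → c

jwshmfexc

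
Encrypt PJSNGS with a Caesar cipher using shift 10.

P(15): 15+10=25 → Z
J(9): 9+10=19 → T
S(18): 18+10=28≡2 → C
N(13): 13+10=23 → X
G(6): 6+10=16 → Q
S(18): 18+10=28≡2 → C

ZTCXQC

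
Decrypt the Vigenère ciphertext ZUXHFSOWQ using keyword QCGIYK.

Repeat the key across the ciphertext: QCGIYKQCG
Z(25)−Q(16): 9 → J
U(20)−C(2): 18 → S
X(23)−G(6): 17 → R
H(7)−I(8): -1≡25 → Z
F(5)−Y(24): -19≡7 → H
S(18)−K(10): 8 → I
O(14)−Q(16): -2≡24 → Y
W(22)−C(2): 20 → U
Q(16)−G(6): 10 → K

JSRZHIYUK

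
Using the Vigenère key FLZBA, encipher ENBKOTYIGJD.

JYALOYJHHJI

Repeat the key across the message: FLZBAFLZBAF
E(4)+F(5): 9 → J
N(13)+L(11): 24 → Y
B(1)+Z(25): 26≡0 → A
K(10)+B(1): 11 → L
O(14)+A(0): 14 → O
T(19)+F(5): 24 → Y
Y(24)+L(11): 35≡9 → J
I(8)+Z(25): 33≡7 → H
G(6)+B(1): 7 → H
J(9)+A(0): 9 → J
D(3)+F(5): 8 → I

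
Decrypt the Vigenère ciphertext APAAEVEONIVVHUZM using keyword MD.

OMOXSSSLBFJSVRNJ

Repeat the key across the ciphertext: MDMDMDMDMDMDMDMD
A(0)−M(12): -12≡14 → O
P(15)−D(3): 12 → M
A(0)−M(12): -12≡14 → O
A(0)−D(3): -3≡23 → X
E(4)−M(12): -8≡18 → S
V(21)−D(3): 18 → S
E(4)−M(12): -8≡18 → S
O(14)−D(3): 11 → L
N(13)−M(12): 1 → B
I(8)−D(3): 5 → F
V(21)−M(12): 9 → J
V(21)−D(3): 18 → S
H(7)−M(12): -5≡21 → V
U(20)−D(3): 17 → R
Z(25)−M(12): 13 → N
M(12)−D(3): 9 → J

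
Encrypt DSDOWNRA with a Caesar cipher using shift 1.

ETEPXOSB

D(3): 3+1=4 → E
S(18): 18+1=19 → T
D(3): 3+1=4 → E
O(14): 14+1=15 → P
W(22): 22+1=23 → X
N(13): 13+1=14 → O
R(17): 17+1=18 → S
A(0): 0+1=1 → B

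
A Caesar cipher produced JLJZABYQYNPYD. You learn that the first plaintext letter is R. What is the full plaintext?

From the crib: J(9)−R(17)=-8≡18, so the shift is 18.
Subtract 18 from each ciphertext letter:
J(9): 9−18=-9≡17 → R
L(11): 11−18=-7≡19 → T
J(9): 9−18=-9≡17 → R
Z(25): 25−18=7 → H
A(0): 0−18=-18≡8 → I
B(1): 1−18=-17≡9 → J
Y(24): 24−18=6 → G
Q(16): 16−18=-2≡24 → Y
Y(24): 24−18=6 → G
N(13): 13−18=-5≡21 → V
P(15): 15−18=-3≡23 → X
Y(24): 24−18=6 → G
D(3): 3−18=-15≡11 → L

RTRHIJGYGVXGL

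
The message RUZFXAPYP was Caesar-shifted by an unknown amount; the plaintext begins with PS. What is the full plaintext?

From the crib: R(17)−P(15)=2, so the shift is 2.
Subtract 2 from each ciphertext letter:
R(17): 17−2=15 → P
U(20): 20−2=18 → S
Z(25): 25−2=23 → X
F(5): 5−2=3 → D
X(23): 23−2=21 → V
A(0): 0−2=-2≡24 → Y
P(15): 15−2=13 → N
Y(24): 24−2=22 → W
P(15): 15−2=13 → N

PSXDVYNWN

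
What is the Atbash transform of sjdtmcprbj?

s(18) → h(7)
j(9) → q(16)
d(3) → w(22)
t(19) → g(6)
m(12) → n(13)
c(2) → x(23)
p(15) → k(10)
r(17) → i(8)
b(1) → y(24)
j(9) → q(16)

hqwgnxkiyq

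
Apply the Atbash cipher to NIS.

MRH

N(13) → M(12)
I(8) → R(17)
S(18) → H(7)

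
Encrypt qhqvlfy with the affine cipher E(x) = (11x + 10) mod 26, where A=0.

q(16): 11·16+10=186≡4 → e
h(7): 11·7+10=87≡9 → j
q(16): 11·16+10=186≡4 → e
v(21): 11·21+10=241≡7 → h
l(11): 11·11+10=131≡1 → b
f(5): 11·5+10=65≡13 → n
y(24): 11·24+10=274≡14 → o

ejehbno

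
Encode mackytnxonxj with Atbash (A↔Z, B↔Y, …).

nzxpbgmclmcq

m(12) → n(13)
a(0) → z(25)
c(2) → x(23)
k(10) → p(15)
y(24) → b(1)
t(19) → g(6)
n(13) → m(12)
x(23) → c(2)
o(14) → l(11)
n(13) → m(12)
x(23) → c(2)
j(9) → q(16)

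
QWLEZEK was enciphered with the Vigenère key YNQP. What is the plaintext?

Repeat the key across the ciphertext: YNQPYNQ
Q(16)−Y(24): -8≡18 → S
W(22)−N(13): 9 → J
L(11)−Q(16): -5≡21 → V
E(4)−P(15): -11≡15 → P
Z(25)−Y(24): 1 → B
E(4)−N(13): -9≡17 → R
K(10)−Q(16): -6≡20 → U

SJVPBRU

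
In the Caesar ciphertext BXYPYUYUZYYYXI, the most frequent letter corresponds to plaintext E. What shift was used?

The most frequent ciphertext letter is Y (appears 6 times).
Y is position 24; E is position 4.
Shift = 20.

20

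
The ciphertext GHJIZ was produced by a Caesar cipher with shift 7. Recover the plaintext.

G(6): 6−7=-1≡25 → Z
H(7): 7−7=0 → A
J(9): 9−7=2 → C
I(8): 8−7=1 → B
Z(25): 25−7=18 → S

ZACBS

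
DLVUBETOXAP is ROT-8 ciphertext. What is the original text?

D(3): 3−8=-5≡21 → V
L(11): 11−8=3 → D
V(21): 21−8=13 → N
U(20): 20−8=12 → M
B(1): 1−8=-7≡19 → T
E(4): 4−8=-4≡22 → W
T(19): 19−8=11 → L
O(14): 14−8=6 → G
X(23): 23−8=15 → P
A(0): 0−8=-8≡18 → S
P(15): 15−8=7 → H

VDNMTWLGPSH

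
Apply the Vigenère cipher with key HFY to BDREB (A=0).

IIPLG

Repeat the key across the message: HFYHF
B(1)+H(7): 8 → I
D(3)+F(5): 8 → I
R(17)+Y(24): 41≡15 → P
E(4)+H(7): 11 → L
B(1)+F(5): 6 → G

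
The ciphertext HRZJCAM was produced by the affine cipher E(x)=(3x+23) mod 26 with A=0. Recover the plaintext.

MYSETBF

The inverse of 3 mod 26 is 9, since 3·9=27≡1. Apply D(y)=9·(y−23) mod 26:
H(7): 9·(7−23)=-144≡12 → M
R(17): 9·(17−23)=-54≡24 → Y
Z(25): 9·(25−23)=18 → S
J(9): 9·(9−23)=-126≡4 → E
C(2): 9·(2−23)=-189≡19 → T
A(0): 9·(0−23)=-207≡1 → B
M(12): 9·(12−23)=-99≡5 → F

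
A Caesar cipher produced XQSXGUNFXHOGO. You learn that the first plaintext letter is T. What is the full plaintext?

TMOTCQJBTDKCK

From the crib: X(23)−T(19)=4, so the shift is 4.
Subtract 4 from each ciphertext letter:
X(23): 23−4=19 → T
Q(16): 16−4=12 → M
S(18): 18−4=14 → O
X(23): 23−4=19 → T
G(6): 6−4=2 → C
U(20): 20−4=16 → Q
N(13): 13−4=9 → J
F(5): 5−4=1 → B
X(23): 23−4=19 → T
H(7): 7−4=3 → D
O(14): 14−4=10 → K
G(6): 6−4=2 → C
O(14): 14−4=10 → K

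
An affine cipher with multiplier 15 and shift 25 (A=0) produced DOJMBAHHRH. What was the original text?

CBSNOHEEWE

The inverse of 15 mod 26 is 7, since 15·7=105≡1. Apply D(y)=7·(y−25) mod 26:
D(3): 7·(3−25)=-154≡2 → C
O(14): 7·(14−25)=-77≡1 → B
J(9): 7·(9−25)=-112≡18 → S
M(12): 7·(12−25)=-91≡13 → N
B(1): 7·(1−25)=-168≡14 → O
A(0): 7·(0−25)=-175≡7 → H
H(7): 7·(7−25)=-126≡4 → E
H(7): 7·(7−25)=-126≡4 → E
R(17): 7·(17−25)=-56≡22 → W
H(7): 7·(7−25)=-126≡4 → E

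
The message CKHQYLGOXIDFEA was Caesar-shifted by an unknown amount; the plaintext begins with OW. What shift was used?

From the crib: C(2)−O(14)=-12≡14, so the shift is 14.

14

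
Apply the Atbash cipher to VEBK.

V(21) → E(4)
E(4) → V(21)
B(1) → Y(24)
K(10) → P(15)

EVYP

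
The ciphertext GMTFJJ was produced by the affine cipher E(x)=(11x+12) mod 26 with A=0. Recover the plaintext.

The inverse of 11 mod 26 is 19, since 11·19=209≡1. Apply D(y)=19·(y−12) mod 26:
G(6): 19·(6−12)=-114≡16 → Q
M(12): 19·(12−12)=0 → A
T(19): 19·(19−12)=133≡3 → D
F(5): 19·(5−12)=-133≡23 → X
J(9): 19·(9−12)=-57≡21 → V
J(9): 19·(9−12)=-57≡21 → V

QADXVV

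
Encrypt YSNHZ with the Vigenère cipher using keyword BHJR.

Repeat the key across the message: BHJRB
Y(24)+B(1): 25 → Z
S(18)+H(7): 25 → Z
N(13)+J(9): 22 → W
H(7)+R(17): 24 → Y
Z(25)+B(1): 26≡0 → A

ZZWYA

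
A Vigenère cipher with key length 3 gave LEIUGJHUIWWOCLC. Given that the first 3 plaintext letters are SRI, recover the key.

Subtract each crib letter from the matching ciphertext letter (mod 26):
L(11)−S(18)=-7≡19 → T
E(4)−R(17)=-13≡13 → N
I(8)−I(8)=0 → A

TNA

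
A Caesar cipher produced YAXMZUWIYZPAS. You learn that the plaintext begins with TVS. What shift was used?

From the crib: Y(24)−T(19)=5, so the shift is 5.

5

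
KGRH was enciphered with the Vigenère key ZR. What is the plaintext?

Repeat the key across the ciphertext: ZRZR
K(10)−Z(25): -15≡11 → L
G(6)−R(17): -11≡15 → P
R(17)−Z(25): -8≡18 → S
H(7)−R(17): -10≡16 → Q

LPSQ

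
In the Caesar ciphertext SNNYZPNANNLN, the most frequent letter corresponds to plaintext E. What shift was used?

9

The most frequent ciphertext letter is N (appears 6 times).
N is position 13; E is position 4.
Shift = 9.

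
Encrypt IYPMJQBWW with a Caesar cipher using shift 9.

RHYVSZKFF

I(8): 8+9=17 → R
Y(24): 24+9=33≡7 → H
P(15): 15+9=24 → Y
M(12): 12+9=21 → V
J(9): 9+9=18 → S
Q(16): 16+9=25 → Z
B(1): 1+9=10 → K
W(22): 22+9=31≡5 → F
W(22): 22+9=31≡5 → F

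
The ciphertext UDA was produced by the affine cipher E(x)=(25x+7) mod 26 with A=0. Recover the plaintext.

The inverse of 25 mod 26 is 25, since 25·25=625≡1. Apply D(y)=25·(y−7) mod 26:
U(20): 25·(20−7)=325≡13 → N
D(3): 25·(3−7)=-100≡4 → E
A(0): 25·(0−7)=-175≡7 → H

NEH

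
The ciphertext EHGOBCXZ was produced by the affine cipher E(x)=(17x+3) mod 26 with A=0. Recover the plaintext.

The inverse of 17 mod 26 is 23, since 17·23=391≡1. Apply D(y)=23·(y−3) mod 26:
E(4): 23·(4−3)=23 → X
H(7): 23·(7−3)=92≡14 → O
G(6): 23·(6−3)=69≡17 → R
O(14): 23·(14−3)=253≡19 → T
B(1): 23·(1−3)=-46≡6 → G
C(2): 23·(2−3)=-23≡3 → D
X(23): 23·(23−3)=460≡18 → S
Z(25): 23·(25−3)=506≡12 → M

XORTGDSM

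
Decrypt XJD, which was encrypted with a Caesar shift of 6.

RDX

X(23): 23−6=17 → R
J(9): 9−6=3 → D
D(3): 3−6=-3≡23 → X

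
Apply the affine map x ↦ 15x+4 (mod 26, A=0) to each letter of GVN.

QHR

G(6): 15·6+4=94≡16 → Q
V(21): 15·21+4=319≡7 → H
N(13): 15·13+4=199≡17 → R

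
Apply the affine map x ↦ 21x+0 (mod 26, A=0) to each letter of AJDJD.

AHLHL

A(0): 21·0+0=0 → A
J(9): 21·9+0=189≡7 → H
D(3): 21·3+0=63≡11 → L
J(9): 21·9+0=189≡7 → H
D(3): 21·3+0=63≡11 → L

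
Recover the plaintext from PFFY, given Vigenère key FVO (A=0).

KKRT

Repeat the key across the ciphertext: FVOF
P(15)−F(5): 10 → K
F(5)−V(21): -16≡10 → K
F(5)−O(14): -9≡17 → R
Y(24)−F(5): 19 → T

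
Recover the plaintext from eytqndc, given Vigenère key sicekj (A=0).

Repeat the key across the ciphertext: sicekjs
e(4)−s(18): -14≡12 → m
y(24)−i(8): 16 → q
t(19)−c(2): 17 → r
q(16)−e(4): 12 → m
n(13)−k(10): 3 → d
d(3)−j(9): -6≡20 → u
c(2)−s(18): -16≡10 → k

mqrmduk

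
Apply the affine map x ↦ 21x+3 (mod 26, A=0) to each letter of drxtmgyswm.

owsmvznrxv

d(3): 21·3+3=66≡14 → o
r(17): 21·17+3=360≡22 → w
x(23): 21·23+3=486≡18 → s
t(19): 21·19+3=402≡12 → m
m(12): 21·12+3=255≡21 → v
g(6): 21·6+3=129≡25 → z
y(24): 21·24+3=507≡13 → n
s(18): 21·18+3=381≡17 → r
w(22): 21·22+3=465≡23 → x
m(12): 21·12+3=255≡21 → v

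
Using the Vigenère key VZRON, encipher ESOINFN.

Repeat the key across the message: VZRONVZ
E(4)+V(21): 25 → Z
S(18)+Z(25): 43≡17 → R
O(14)+R(17): 31≡5 → F
I(8)+O(14): 22 → W
N(13)+N(13): 26≡0 → A
F(5)+V(21): 26≡0 → A
N(13)+Z(25): 38≡12 → M

ZRFWAAM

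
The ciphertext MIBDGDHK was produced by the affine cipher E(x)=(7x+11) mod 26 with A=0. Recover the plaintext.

The inverse of 7 mod 26 is 15, since 7·15=105≡1. Apply D(y)=15·(y−11) mod 26:
M(12): 15·(12−11)=15 → P
I(8): 15·(8−11)=-45≡7 → H
B(1): 15·(1−11)=-150≡6 → G
D(3): 15·(3−11)=-120≡10 → K
G(6): 15·(6−11)=-75≡3 → D
D(3): 15·(3−11)=-120≡10 → K
H(7): 15·(7−11)=-60≡18 → S
K(10): 15·(10−11)=-15≡11 → L

PHGKDKSL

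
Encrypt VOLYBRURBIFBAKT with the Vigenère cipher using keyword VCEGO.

QQPEPMWVHWADEQH

Repeat the key across the message: VCEGOVCEGOVCEGO
V(21)+V(21): 42≡16 → Q
O(14)+C(2): 16 → Q
L(11)+E(4): 15 → P
Y(24)+G(6): 30≡4 → E
B(1)+O(14): 15 → P
R(17)+V(21): 38≡12 → M
U(20)+C(2): 22 → W
R(17)+E(4): 21 → V
B(1)+G(6): 7 → H
I(8)+O(14): 22 → W
F(5)+V(21): 26≡0 → A
B(1)+C(2): 3 → D
A(0)+E(4): 4 → E
K(10)+G(6): 16 → Q
T(19)+O(14): 33≡7 → H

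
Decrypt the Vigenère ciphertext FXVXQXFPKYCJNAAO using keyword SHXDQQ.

Repeat the key across the ciphertext: SHXDQQSHXDQQSHXD
F(5)−S(18): -13≡13 → N
X(23)−H(7): 16 → Q
V(21)−X(23): -2≡24 → Y
X(23)−D(3): 20 → U
Q(16)−Q(16): 0 → A
X(23)−Q(16): 7 → H
F(5)−S(18): -13≡13 → N
P(15)−H(7): 8 → I
K(10)−X(23): -13≡13 → N
Y(24)−D(3): 21 → V
C(2)−Q(16): -14≡12 → M
J(9)−Q(16): -7≡19 → T
N(13)−S(18): -5≡21 → V
A(0)−H(7): -7≡19 → T
A(0)−X(23): -23≡3 → D
O(14)−D(3): 11 → L

NQYUAHNINVMTVTDL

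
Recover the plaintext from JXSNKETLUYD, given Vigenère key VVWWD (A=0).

OCWRHJYPYVI

Repeat the key across the ciphertext: VVWWDVVWWDV
J(9)−V(21): -12≡14 → O
X(23)−V(21): 2 → C
S(18)−W(22): -4≡22 → W
N(13)−W(22): -9≡17 → R
K(10)−D(3): 7 → H
E(4)−V(21): -17≡9 → J
T(19)−V(21): -2≡24 → Y
L(11)−W(22): -11≡15 → P
U(20)−W(22): -2≡24 → Y
Y(24)−D(3): 21 → V
D(3)−V(21): -18≡8 → I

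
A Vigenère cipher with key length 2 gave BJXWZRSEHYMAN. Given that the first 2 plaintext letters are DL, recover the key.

Subtract each crib letter from the matching ciphertext letter (mod 26):
B(1)−D(3)=-2≡24 → Y
J(9)−L(11)=-2≡24 → Y

YY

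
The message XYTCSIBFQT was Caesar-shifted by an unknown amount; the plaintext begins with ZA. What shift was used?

From the crib: X(23)−Z(25)=-2≡24, so the shift is 24.

24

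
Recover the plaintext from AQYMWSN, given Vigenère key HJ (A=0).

THRDPJG

Repeat the key across the ciphertext: HJHJHJH
A(0)−H(7): -7≡19 → T
Q(16)−J(9): 7 → H
Y(24)−H(7): 17 → R
M(12)−J(9): 3 → D
W(22)−H(7): 15 → P
S(18)−J(9): 9 → J
N(13)−H(7): 6 → G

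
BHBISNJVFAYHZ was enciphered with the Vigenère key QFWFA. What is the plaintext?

Repeat the key across the ciphertext: QFWFAQFWFAQFW
B(1)−Q(16): -15≡11 → L
H(7)−F(5): 2 → C
B(1)−W(22): -21≡5 → F
I(8)−F(5): 3 → D
S(18)−A(0): 18 → S
N(13)−Q(16): -3≡23 → X
J(9)−F(5): 4 → E
V(21)−W(22): -1≡25 → Z
F(5)−F(5): 0 → A
A(0)−A(0): 0 → A
Y(24)−Q(16): 8 → I
H(7)−F(5): 2 → C
Z(25)−W(22): 3 → D

LCFDSXEZAAICD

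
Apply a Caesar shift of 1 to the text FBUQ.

F(5): 5+1=6 → G
B(1): 1+1=2 → C
U(20): 20+1=21 → V
Q(16): 16+1=17 → R

GCVR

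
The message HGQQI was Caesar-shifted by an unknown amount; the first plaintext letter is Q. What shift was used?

17

From the crib: H(7)−Q(16)=-9≡17, so the shift is 17.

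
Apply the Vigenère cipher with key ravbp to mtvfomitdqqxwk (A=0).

dtqgddioefhxrl

Repeat the key across the message: ravbpravbpravb
m(12)+r(17): 29≡3 → d
t(19)+a(0): 19 → t
v(21)+v(21): 42≡16 → q
f(5)+b(1): 6 → g
o(14)+p(15): 29≡3 → d
m(12)+r(17): 29≡3 → d
i(8)+a(0): 8 → i
t(19)+v(21): 40≡14 → o
d(3)+b(1): 4 → e
q(16)+p(15): 31≡5 → f
q(16)+r(17): 33≡7 → h
x(23)+a(0): 23 → x
w(22)+v(21): 43≡17 → r
k(10)+b(1): 11 → l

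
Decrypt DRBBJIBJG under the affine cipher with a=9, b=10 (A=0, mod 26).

The inverse of 9 mod 26 is 3, since 9·3=27≡1. Apply D(y)=3·(y−10) mod 26:
D(3): 3·(3−10)=-21≡5 → F
R(17): 3·(17−10)=21 → V
B(1): 3·(1−10)=-27≡25 → Z
B(1): 3·(1−10)=-27≡25 → Z
J(9): 3·(9−10)=-3≡23 → X
I(8): 3·(8−10)=-6≡20 → U
B(1): 3·(1−10)=-27≡25 → Z
J(9): 3·(9−10)=-3≡23 → X
G(6): 3·(6−10)=-12≡14 → O

FVZZXUZXO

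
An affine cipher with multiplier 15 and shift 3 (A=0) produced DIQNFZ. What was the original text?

AJNSOY

The inverse of 15 mod 26 is 7, since 15·7=105≡1. Apply D(y)=7·(y−3) mod 26:
D(3): 7·(3−3)=0 → A
I(8): 7·(8−3)=35≡9 → J
Q(16): 7·(16−3)=91≡13 → N
N(13): 7·(13−3)=70≡18 → S
F(5): 7·(5−3)=14 → O
Z(25): 7·(25−3)=154≡24 → Y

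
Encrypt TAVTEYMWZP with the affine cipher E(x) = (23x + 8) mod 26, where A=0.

DIXDWOYULP

T(19): 23·19+8=445≡3 → D
A(0): 23·0+8=8 → I
V(21): 23·21+8=491≡23 → X
T(19): 23·19+8=445≡3 → D
E(4): 23·4+8=100≡22 → W
Y(24): 23·24+8=560≡14 → O
M(12): 23·12+8=284≡24 → Y
W(22): 23·22+8=514≡20 → U
Z(25): 23·25+8=583≡11 → L
P(15): 23·15+8=353≡15 → P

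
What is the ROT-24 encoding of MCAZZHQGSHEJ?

M(12): 12+24=36≡10 → K
C(2): 2+24=26≡0 → A
A(0): 0+24=24 → Y
Z(25): 25+24=49≡23 → X
Z(25): 25+24=49≡23 → X
H(7): 7+24=31≡5 → F
Q(16): 16+24=40≡14 → O
G(6): 6+24=30≡4 → E
S(18): 18+24=42≡16 → Q
H(7): 7+24=31≡5 → F
E(4): 4+24=28≡2 → C
J(9): 9+24=33≡7 → H

KAYXXFOEQFCH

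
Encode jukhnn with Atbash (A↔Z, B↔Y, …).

qfpsmm

j(9) → q(16)
u(20) → f(5)
k(10) → p(15)
h(7) → s(18)
n(13) → m(12)
n(13) → m(12)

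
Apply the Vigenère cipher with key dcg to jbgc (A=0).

Repeat the key across the message: dcgd
j(9)+d(3): 12 → m
b(1)+c(2): 3 → d
g(6)+g(6): 12 → m
c(2)+d(3): 5 → f

mdmf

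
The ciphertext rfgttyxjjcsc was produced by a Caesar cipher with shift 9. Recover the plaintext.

r(17): 17−9=8 → i
f(5): 5−9=-4≡22 → w
g(6): 6−9=-3≡23 → x
t(19): 19−9=10 → k
t(19): 19−9=10 → k
y(24): 24−9=15 → p
x(23): 23−9=14 → o
j(9): 9−9=0 → a
j(9): 9−9=0 → a
c(2): 2−9=-7≡19 → t
s(18): 18−9=9 → j
c(2): 2−9=-7≡19 → t

iwxkkpoaatjt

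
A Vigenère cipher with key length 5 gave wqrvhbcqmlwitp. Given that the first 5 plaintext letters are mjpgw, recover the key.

khcpl

Subtract each crib letter from the matching ciphertext letter (mod 26):
w(22)−m(12)=10 → k
q(16)−j(9)=7 → h
r(17)−p(15)=2 → c
v(21)−g(6)=15 → p
h(7)−w(22)=-15≡11 → l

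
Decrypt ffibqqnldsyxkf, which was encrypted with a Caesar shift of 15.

f(5): 5−15=-10≡16 → q
f(5): 5−15=-10≡16 → q
i(8): 8−15=-7≡19 → t
b(1): 1−15=-14≡12 → m
q(16): 16−15=1 → b
q(16): 16−15=1 → b
n(13): 13−15=-2≡24 → y
l(11): 11−15=-4≡22 → w
d(3): 3−15=-12≡14 → o
s(18): 18−15=3 → d
y(24): 24−15=9 → j
x(23): 23−15=8 → i
k(10): 10−15=-5≡21 → v
f(5): 5−15=-10≡16 → q

qqtmbbywodjivq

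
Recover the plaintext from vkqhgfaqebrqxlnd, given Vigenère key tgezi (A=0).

cemiymumftyktmfk

Repeat the key across the ciphertext: tgezitgezitgezit
v(21)−t(19): 2 → c
k(10)−g(6): 4 → e
q(16)−e(4): 12 → m
h(7)−z(25): -18≡8 → i
g(6)−i(8): -2≡24 → y
f(5)−t(19): -14≡12 → m
a(0)−g(6): -6≡20 → u
q(16)−e(4): 12 → m
e(4)−z(25): -21≡5 → f
b(1)−i(8): -7≡19 → t
r(17)−t(19): -2≡24 → y
q(16)−g(6): 10 → k
x(23)−e(4): 19 → t
l(11)−z(25): -14≡12 → m
n(13)−i(8): 5 → f
d(3)−t(19): -16≡10 → k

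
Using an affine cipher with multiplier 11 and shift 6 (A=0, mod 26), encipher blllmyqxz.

rxxxikazv

b(1): 11·1+6=17 → r
l(11): 11·11+6=127≡23 → x
l(11): 11·11+6=127≡23 → x
l(11): 11·11+6=127≡23 → x
m(12): 11·12+6=138≡8 → i
y(24): 11·24+6=270≡10 → k
q(16): 11·16+6=182≡0 → a
x(23): 11·23+6=259≡25 → z
z(25): 11·25+6=281≡21 → v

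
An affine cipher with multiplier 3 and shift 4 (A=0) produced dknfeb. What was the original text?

rcdjaz

The inverse of 3 mod 26 is 9, since 3·9=27≡1. Apply D(y)=9·(y−4) mod 26:
d(3): 9·(3−4)=-9≡17 → r
k(10): 9·(10−4)=54≡2 → c
n(13): 9·(13−4)=81≡3 → d
f(5): 9·(5−4)=9 → j
e(4): 9·(4−4)=0 → a
b(1): 9·(1−4)=-27≡25 → z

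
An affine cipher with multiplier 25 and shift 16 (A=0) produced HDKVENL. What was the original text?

JNGVMDF

The inverse of 25 mod 26 is 25, since 25·25=625≡1. Apply D(y)=25·(y−16) mod 26:
H(7): 25·(7−16)=-225≡9 → J
D(3): 25·(3−16)=-325≡13 → N
K(10): 25·(10−16)=-150≡6 → G
V(21): 25·(21−16)=125≡21 → V
E(4): 25·(4−16)=-300≡12 → M
N(13): 25·(13−16)=-75≡3 → D
L(11): 25·(11−16)=-125≡5 → F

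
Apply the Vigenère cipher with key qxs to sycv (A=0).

Repeat the key across the message: qxsq
s(18)+q(16): 34≡8 → i
y(24)+x(23): 47≡21 → v
c(2)+s(18): 20 → u
v(21)+q(16): 37≡11 → l

ivul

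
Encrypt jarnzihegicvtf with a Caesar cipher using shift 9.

j(9): 9+9=18 → s
a(0): 0+9=9 → j
r(17): 17+9=26≡0 → a
n(13): 13+9=22 → w
z(25): 25+9=34≡8 → i
i(8): 8+9=17 → r
h(7): 7+9=16 → q
e(4): 4+9=13 → n
g(6): 6+9=15 → p
i(8): 8+9=17 → r
c(2): 2+9=11 → l
v(21): 21+9=30≡4 → e
t(19): 19+9=28≡2 → c
f(5): 5+9=14 → o

sjawirqnprleco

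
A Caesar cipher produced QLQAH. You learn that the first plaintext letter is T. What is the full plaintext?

From the crib: Q(16)−T(19)=-3≡23, so the shift is 23.
Subtract 23 from each ciphertext letter:
Q(16): 16−23=-7≡19 → T
L(11): 11−23=-12≡14 → O
Q(16): 16−23=-7≡19 → T
A(0): 0−23=-23≡3 → D
H(7): 7−23=-16≡10 → K

TOTDK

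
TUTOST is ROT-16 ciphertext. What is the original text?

DEDYCD

T(19): 19−16=3 → D
U(20): 20−16=4 → E
T(19): 19−16=3 → D
O(14): 14−16=-2≡24 → Y
S(18): 18−16=2 → C
T(19): 19−16=3 → D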